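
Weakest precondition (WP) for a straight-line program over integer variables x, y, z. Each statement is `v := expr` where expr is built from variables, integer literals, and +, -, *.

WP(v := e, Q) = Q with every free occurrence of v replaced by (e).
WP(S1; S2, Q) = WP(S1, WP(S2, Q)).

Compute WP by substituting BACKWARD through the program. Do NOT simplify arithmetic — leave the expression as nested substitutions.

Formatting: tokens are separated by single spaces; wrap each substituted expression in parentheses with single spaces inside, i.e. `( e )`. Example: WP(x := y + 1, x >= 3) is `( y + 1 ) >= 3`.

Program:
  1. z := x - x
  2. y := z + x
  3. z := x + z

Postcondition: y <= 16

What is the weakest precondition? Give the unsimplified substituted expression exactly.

post: y <= 16
stmt 3: z := x + z  -- replace 0 occurrence(s) of z with (x + z)
  => y <= 16
stmt 2: y := z + x  -- replace 1 occurrence(s) of y with (z + x)
  => ( z + x ) <= 16
stmt 1: z := x - x  -- replace 1 occurrence(s) of z with (x - x)
  => ( ( x - x ) + x ) <= 16

Answer: ( ( x - x ) + x ) <= 16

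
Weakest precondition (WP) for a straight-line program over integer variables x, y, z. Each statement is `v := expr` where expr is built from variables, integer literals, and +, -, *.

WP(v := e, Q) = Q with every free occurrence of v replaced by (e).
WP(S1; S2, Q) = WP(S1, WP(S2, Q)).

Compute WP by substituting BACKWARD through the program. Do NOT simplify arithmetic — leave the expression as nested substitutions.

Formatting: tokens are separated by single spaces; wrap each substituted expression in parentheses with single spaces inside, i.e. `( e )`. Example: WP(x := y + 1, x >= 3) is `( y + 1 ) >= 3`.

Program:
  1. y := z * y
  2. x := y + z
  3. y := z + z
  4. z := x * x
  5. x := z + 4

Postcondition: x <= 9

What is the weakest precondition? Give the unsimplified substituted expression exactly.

post: x <= 9
stmt 5: x := z + 4  -- replace 1 occurrence(s) of x with (z + 4)
  => ( z + 4 ) <= 9
stmt 4: z := x * x  -- replace 1 occurrence(s) of z with (x * x)
  => ( ( x * x ) + 4 ) <= 9
stmt 3: y := z + z  -- replace 0 occurrence(s) of y with (z + z)
  => ( ( x * x ) + 4 ) <= 9
stmt 2: x := y + z  -- replace 2 occurrence(s) of x with (y + z)
  => ( ( ( y + z ) * ( y + z ) ) + 4 ) <= 9
stmt 1: y := z * y  -- replace 2 occurrence(s) of y with (z * y)
  => ( ( ( ( z * y ) + z ) * ( ( z * y ) + z ) ) + 4 ) <= 9

Answer: ( ( ( ( z * y ) + z ) * ( ( z * y ) + z ) ) + 4 ) <= 9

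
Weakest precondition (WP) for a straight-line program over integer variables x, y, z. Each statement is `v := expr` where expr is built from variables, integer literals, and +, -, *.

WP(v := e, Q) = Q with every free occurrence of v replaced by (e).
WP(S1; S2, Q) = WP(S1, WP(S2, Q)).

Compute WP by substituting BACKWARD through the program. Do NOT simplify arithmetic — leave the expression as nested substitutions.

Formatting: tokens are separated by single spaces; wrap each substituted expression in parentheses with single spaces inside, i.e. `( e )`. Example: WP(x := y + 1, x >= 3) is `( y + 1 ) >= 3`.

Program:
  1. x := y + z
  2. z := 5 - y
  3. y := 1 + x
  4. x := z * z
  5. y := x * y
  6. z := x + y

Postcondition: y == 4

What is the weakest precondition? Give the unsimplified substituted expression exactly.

post: y == 4
stmt 6: z := x + y  -- replace 0 occurrence(s) of z with (x + y)
  => y == 4
stmt 5: y := x * y  -- replace 1 occurrence(s) of y with (x * y)
  => ( x * y ) == 4
stmt 4: x := z * z  -- replace 1 occurrence(s) of x with (z * z)
  => ( ( z * z ) * y ) == 4
stmt 3: y := 1 + x  -- replace 1 occurrence(s) of y with (1 + x)
  => ( ( z * z ) * ( 1 + x ) ) == 4
stmt 2: z := 5 - y  -- replace 2 occurrence(s) of z with (5 - y)
  => ( ( ( 5 - y ) * ( 5 - y ) ) * ( 1 + x ) ) == 4
stmt 1: x := y + z  -- replace 1 occurrence(s) of x with (y + z)
  => ( ( ( 5 - y ) * ( 5 - y ) ) * ( 1 + ( y + z ) ) ) == 4

Answer: ( ( ( 5 - y ) * ( 5 - y ) ) * ( 1 + ( y + z ) ) ) == 4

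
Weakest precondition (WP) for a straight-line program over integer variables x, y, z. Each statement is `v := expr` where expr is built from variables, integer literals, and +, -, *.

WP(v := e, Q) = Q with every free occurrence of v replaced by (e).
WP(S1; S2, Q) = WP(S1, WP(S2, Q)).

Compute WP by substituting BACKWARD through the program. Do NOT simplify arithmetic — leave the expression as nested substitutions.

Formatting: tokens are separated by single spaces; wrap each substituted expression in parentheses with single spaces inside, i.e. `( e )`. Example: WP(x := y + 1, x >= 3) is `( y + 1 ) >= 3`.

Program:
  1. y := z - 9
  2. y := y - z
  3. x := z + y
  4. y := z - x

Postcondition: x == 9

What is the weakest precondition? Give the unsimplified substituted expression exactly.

Answer: ( z + ( ( z - 9 ) - z ) ) == 9

Derivation:
post: x == 9
stmt 4: y := z - x  -- replace 0 occurrence(s) of y with (z - x)
  => x == 9
stmt 3: x := z + y  -- replace 1 occurrence(s) of x with (z + y)
  => ( z + y ) == 9
stmt 2: y := y - z  -- replace 1 occurrence(s) of y with (y - z)
  => ( z + ( y - z ) ) == 9
stmt 1: y := z - 9  -- replace 1 occurrence(s) of y with (z - 9)
  => ( z + ( ( z - 9 ) - z ) ) == 9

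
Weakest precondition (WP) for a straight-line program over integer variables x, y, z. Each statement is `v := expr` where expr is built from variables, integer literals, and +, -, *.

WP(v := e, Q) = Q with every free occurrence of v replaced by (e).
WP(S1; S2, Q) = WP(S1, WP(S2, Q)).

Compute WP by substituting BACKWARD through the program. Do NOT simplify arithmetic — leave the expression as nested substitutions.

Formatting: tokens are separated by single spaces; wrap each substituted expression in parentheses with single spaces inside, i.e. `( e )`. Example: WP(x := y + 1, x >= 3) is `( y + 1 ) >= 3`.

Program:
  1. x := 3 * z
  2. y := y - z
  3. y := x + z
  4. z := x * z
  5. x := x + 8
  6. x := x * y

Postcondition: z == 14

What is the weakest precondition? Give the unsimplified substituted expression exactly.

Answer: ( ( 3 * z ) * z ) == 14

Derivation:
post: z == 14
stmt 6: x := x * y  -- replace 0 occurrence(s) of x with (x * y)
  => z == 14
stmt 5: x := x + 8  -- replace 0 occurrence(s) of x with (x + 8)
  => z == 14
stmt 4: z := x * z  -- replace 1 occurrence(s) of z with (x * z)
  => ( x * z ) == 14
stmt 3: y := x + z  -- replace 0 occurrence(s) of y with (x + z)
  => ( x * z ) == 14
stmt 2: y := y - z  -- replace 0 occurrence(s) of y with (y - z)
  => ( x * z ) == 14
stmt 1: x := 3 * z  -- replace 1 occurrence(s) of x with (3 * z)
  => ( ( 3 * z ) * z ) == 14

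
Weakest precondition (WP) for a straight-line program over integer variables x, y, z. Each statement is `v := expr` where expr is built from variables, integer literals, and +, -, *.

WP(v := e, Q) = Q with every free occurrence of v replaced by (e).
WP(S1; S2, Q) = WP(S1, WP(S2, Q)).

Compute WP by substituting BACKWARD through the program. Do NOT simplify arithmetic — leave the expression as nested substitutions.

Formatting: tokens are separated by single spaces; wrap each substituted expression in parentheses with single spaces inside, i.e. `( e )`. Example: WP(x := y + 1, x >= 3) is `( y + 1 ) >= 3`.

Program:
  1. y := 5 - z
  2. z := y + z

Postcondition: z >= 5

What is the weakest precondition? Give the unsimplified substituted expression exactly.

post: z >= 5
stmt 2: z := y + z  -- replace 1 occurrence(s) of z with (y + z)
  => ( y + z ) >= 5
stmt 1: y := 5 - z  -- replace 1 occurrence(s) of y with (5 - z)
  => ( ( 5 - z ) + z ) >= 5

Answer: ( ( 5 - z ) + z ) >= 5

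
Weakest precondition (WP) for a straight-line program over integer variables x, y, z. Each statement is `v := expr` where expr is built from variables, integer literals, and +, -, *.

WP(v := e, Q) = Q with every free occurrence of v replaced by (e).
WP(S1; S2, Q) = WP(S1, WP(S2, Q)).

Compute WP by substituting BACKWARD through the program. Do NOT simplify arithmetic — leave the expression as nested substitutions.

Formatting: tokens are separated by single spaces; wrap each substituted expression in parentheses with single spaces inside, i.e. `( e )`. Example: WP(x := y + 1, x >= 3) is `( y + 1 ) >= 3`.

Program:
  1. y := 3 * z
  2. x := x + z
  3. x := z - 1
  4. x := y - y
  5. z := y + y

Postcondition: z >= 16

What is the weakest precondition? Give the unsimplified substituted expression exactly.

Answer: ( ( 3 * z ) + ( 3 * z ) ) >= 16

Derivation:
post: z >= 16
stmt 5: z := y + y  -- replace 1 occurrence(s) of z with (y + y)
  => ( y + y ) >= 16
stmt 4: x := y - y  -- replace 0 occurrence(s) of x with (y - y)
  => ( y + y ) >= 16
stmt 3: x := z - 1  -- replace 0 occurrence(s) of x with (z - 1)
  => ( y + y ) >= 16
stmt 2: x := x + z  -- replace 0 occurrence(s) of x with (x + z)
  => ( y + y ) >= 16
stmt 1: y := 3 * z  -- replace 2 occurrence(s) of y with (3 * z)
  => ( ( 3 * z ) + ( 3 * z ) ) >= 16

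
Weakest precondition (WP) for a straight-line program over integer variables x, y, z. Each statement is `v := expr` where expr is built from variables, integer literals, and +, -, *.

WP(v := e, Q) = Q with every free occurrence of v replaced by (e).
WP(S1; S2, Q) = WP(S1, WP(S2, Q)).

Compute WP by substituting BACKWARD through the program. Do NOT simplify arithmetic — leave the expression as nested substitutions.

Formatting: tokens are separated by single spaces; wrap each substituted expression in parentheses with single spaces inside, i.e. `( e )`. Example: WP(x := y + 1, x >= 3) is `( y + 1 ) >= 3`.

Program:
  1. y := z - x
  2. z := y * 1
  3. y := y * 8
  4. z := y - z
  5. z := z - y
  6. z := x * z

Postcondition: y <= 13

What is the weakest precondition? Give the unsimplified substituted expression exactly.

post: y <= 13
stmt 6: z := x * z  -- replace 0 occurrence(s) of z with (x * z)
  => y <= 13
stmt 5: z := z - y  -- replace 0 occurrence(s) of z with (z - y)
  => y <= 13
stmt 4: z := y - z  -- replace 0 occurrence(s) of z with (y - z)
  => y <= 13
stmt 3: y := y * 8  -- replace 1 occurrence(s) of y with (y * 8)
  => ( y * 8 ) <= 13
stmt 2: z := y * 1  -- replace 0 occurrence(s) of z with (y * 1)
  => ( y * 8 ) <= 13
stmt 1: y := z - x  -- replace 1 occurrence(s) of y with (z - x)
  => ( ( z - x ) * 8 ) <= 13

Answer: ( ( z - x ) * 8 ) <= 13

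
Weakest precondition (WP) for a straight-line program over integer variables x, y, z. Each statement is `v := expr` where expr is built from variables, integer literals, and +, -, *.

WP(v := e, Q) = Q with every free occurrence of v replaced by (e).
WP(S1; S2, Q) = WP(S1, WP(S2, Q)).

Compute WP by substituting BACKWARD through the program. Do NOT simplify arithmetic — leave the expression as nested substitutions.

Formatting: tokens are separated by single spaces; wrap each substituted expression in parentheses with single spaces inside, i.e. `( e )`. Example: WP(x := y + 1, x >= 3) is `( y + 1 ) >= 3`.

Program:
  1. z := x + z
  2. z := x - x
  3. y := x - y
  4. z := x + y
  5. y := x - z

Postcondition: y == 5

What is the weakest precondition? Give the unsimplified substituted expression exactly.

Answer: ( x - ( x + ( x - y ) ) ) == 5

Derivation:
post: y == 5
stmt 5: y := x - z  -- replace 1 occurrence(s) of y with (x - z)
  => ( x - z ) == 5
stmt 4: z := x + y  -- replace 1 occurrence(s) of z with (x + y)
  => ( x - ( x + y ) ) == 5
stmt 3: y := x - y  -- replace 1 occurrence(s) of y with (x - y)
  => ( x - ( x + ( x - y ) ) ) == 5
stmt 2: z := x - x  -- replace 0 occurrence(s) of z with (x - x)
  => ( x - ( x + ( x - y ) ) ) == 5
stmt 1: z := x + z  -- replace 0 occurrence(s) of z with (x + z)
  => ( x - ( x + ( x - y ) ) ) == 5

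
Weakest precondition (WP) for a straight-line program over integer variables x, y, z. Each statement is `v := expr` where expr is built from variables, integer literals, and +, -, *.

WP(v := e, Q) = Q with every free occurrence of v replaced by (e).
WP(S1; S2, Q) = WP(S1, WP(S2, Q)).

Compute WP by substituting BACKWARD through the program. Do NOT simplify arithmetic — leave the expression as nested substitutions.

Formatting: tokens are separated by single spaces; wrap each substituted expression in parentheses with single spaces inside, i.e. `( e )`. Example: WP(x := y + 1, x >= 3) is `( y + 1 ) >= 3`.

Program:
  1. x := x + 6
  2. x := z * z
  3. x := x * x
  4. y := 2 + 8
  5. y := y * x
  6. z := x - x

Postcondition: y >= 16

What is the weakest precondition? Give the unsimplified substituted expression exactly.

post: y >= 16
stmt 6: z := x - x  -- replace 0 occurrence(s) of z with (x - x)
  => y >= 16
stmt 5: y := y * x  -- replace 1 occurrence(s) of y with (y * x)
  => ( y * x ) >= 16
stmt 4: y := 2 + 8  -- replace 1 occurrence(s) of y with (2 + 8)
  => ( ( 2 + 8 ) * x ) >= 16
stmt 3: x := x * x  -- replace 1 occurrence(s) of x with (x * x)
  => ( ( 2 + 8 ) * ( x * x ) ) >= 16
stmt 2: x := z * z  -- replace 2 occurrence(s) of x with (z * z)
  => ( ( 2 + 8 ) * ( ( z * z ) * ( z * z ) ) ) >= 16
stmt 1: x := x + 6  -- replace 0 occurrence(s) of x with (x + 6)
  => ( ( 2 + 8 ) * ( ( z * z ) * ( z * z ) ) ) >= 16

Answer: ( ( 2 + 8 ) * ( ( z * z ) * ( z * z ) ) ) >= 16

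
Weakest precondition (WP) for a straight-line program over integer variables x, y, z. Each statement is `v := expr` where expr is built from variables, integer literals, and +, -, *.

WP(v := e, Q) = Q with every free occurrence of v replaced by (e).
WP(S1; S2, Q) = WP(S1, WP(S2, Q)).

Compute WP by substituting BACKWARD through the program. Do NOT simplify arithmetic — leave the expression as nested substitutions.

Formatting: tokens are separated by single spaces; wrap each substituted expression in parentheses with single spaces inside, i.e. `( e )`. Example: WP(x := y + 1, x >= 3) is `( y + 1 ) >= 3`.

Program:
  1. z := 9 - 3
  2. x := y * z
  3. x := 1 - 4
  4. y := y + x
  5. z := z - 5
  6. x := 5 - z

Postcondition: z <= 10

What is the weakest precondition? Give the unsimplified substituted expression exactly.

post: z <= 10
stmt 6: x := 5 - z  -- replace 0 occurrence(s) of x with (5 - z)
  => z <= 10
stmt 5: z := z - 5  -- replace 1 occurrence(s) of z with (z - 5)
  => ( z - 5 ) <= 10
stmt 4: y := y + x  -- replace 0 occurrence(s) of y with (y + x)
  => ( z - 5 ) <= 10
stmt 3: x := 1 - 4  -- replace 0 occurrence(s) of x with (1 - 4)
  => ( z - 5 ) <= 10
stmt 2: x := y * z  -- replace 0 occurrence(s) of x with (y * z)
  => ( z - 5 ) <= 10
stmt 1: z := 9 - 3  -- replace 1 occurrence(s) of z with (9 - 3)
  => ( ( 9 - 3 ) - 5 ) <= 10

Answer: ( ( 9 - 3 ) - 5 ) <= 10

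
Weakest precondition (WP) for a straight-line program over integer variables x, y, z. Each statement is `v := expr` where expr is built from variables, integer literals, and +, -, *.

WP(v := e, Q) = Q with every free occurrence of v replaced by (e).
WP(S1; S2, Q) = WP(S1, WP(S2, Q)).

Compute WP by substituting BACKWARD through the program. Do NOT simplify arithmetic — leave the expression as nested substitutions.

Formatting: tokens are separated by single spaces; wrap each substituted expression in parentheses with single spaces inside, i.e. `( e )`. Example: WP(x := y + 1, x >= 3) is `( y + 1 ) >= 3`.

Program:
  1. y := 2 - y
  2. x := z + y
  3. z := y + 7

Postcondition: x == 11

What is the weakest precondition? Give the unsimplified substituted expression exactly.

post: x == 11
stmt 3: z := y + 7  -- replace 0 occurrence(s) of z with (y + 7)
  => x == 11
stmt 2: x := z + y  -- replace 1 occurrence(s) of x with (z + y)
  => ( z + y ) == 11
stmt 1: y := 2 - y  -- replace 1 occurrence(s) of y with (2 - y)
  => ( z + ( 2 - y ) ) == 11

Answer: ( z + ( 2 - y ) ) == 11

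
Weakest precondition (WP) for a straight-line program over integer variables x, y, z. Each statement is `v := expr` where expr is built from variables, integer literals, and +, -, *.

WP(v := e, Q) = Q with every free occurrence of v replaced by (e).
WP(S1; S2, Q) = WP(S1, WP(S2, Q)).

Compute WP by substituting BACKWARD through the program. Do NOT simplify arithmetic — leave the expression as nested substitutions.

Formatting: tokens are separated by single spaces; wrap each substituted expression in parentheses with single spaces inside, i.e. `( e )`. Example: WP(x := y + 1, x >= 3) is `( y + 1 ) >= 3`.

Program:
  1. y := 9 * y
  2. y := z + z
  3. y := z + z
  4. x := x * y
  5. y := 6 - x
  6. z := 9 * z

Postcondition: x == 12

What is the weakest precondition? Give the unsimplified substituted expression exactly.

post: x == 12
stmt 6: z := 9 * z  -- replace 0 occurrence(s) of z with (9 * z)
  => x == 12
stmt 5: y := 6 - x  -- replace 0 occurrence(s) of y with (6 - x)
  => x == 12
stmt 4: x := x * y  -- replace 1 occurrence(s) of x with (x * y)
  => ( x * y ) == 12
stmt 3: y := z + z  -- replace 1 occurrence(s) of y with (z + z)
  => ( x * ( z + z ) ) == 12
stmt 2: y := z + z  -- replace 0 occurrence(s) of y with (z + z)
  => ( x * ( z + z ) ) == 12
stmt 1: y := 9 * y  -- replace 0 occurrence(s) of y with (9 * y)
  => ( x * ( z + z ) ) == 12

Answer: ( x * ( z + z ) ) == 12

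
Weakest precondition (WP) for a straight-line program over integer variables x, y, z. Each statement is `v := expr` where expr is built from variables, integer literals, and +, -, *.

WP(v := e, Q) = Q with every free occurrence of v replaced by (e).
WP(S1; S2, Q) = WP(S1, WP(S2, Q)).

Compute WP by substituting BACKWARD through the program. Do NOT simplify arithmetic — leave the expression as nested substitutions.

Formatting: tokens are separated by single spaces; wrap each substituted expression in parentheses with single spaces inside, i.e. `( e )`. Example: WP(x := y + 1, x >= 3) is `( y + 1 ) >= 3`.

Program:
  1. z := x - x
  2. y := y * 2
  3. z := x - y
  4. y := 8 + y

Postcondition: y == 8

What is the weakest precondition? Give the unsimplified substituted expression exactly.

Answer: ( 8 + ( y * 2 ) ) == 8

Derivation:
post: y == 8
stmt 4: y := 8 + y  -- replace 1 occurrence(s) of y with (8 + y)
  => ( 8 + y ) == 8
stmt 3: z := x - y  -- replace 0 occurrence(s) of z with (x - y)
  => ( 8 + y ) == 8
stmt 2: y := y * 2  -- replace 1 occurrence(s) of y with (y * 2)
  => ( 8 + ( y * 2 ) ) == 8
stmt 1: z := x - x  -- replace 0 occurrence(s) of z with (x - x)
  => ( 8 + ( y * 2 ) ) == 8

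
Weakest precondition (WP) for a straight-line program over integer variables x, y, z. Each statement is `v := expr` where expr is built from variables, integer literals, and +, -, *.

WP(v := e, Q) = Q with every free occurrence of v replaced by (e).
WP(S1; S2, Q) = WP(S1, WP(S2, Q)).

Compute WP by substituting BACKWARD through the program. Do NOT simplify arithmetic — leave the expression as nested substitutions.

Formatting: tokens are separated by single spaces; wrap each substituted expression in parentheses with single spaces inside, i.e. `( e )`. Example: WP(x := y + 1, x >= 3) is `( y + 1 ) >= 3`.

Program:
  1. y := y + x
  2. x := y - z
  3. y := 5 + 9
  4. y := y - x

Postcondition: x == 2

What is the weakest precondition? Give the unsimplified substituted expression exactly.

post: x == 2
stmt 4: y := y - x  -- replace 0 occurrence(s) of y with (y - x)
  => x == 2
stmt 3: y := 5 + 9  -- replace 0 occurrence(s) of y with (5 + 9)
  => x == 2
stmt 2: x := y - z  -- replace 1 occurrence(s) of x with (y - z)
  => ( y - z ) == 2
stmt 1: y := y + x  -- replace 1 occurrence(s) of y with (y + x)
  => ( ( y + x ) - z ) == 2

Answer: ( ( y + x ) - z ) == 2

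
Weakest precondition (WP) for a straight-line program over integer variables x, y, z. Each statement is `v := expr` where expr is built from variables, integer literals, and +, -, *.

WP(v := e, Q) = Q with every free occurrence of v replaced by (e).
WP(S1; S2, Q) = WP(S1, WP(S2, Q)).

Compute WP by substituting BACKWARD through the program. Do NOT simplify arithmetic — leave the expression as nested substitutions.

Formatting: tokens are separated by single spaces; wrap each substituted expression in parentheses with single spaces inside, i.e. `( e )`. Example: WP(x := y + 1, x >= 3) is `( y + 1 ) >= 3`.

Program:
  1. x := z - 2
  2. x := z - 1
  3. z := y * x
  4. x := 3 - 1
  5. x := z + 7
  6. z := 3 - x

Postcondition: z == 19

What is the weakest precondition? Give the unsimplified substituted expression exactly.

post: z == 19
stmt 6: z := 3 - x  -- replace 1 occurrence(s) of z with (3 - x)
  => ( 3 - x ) == 19
stmt 5: x := z + 7  -- replace 1 occurrence(s) of x with (z + 7)
  => ( 3 - ( z + 7 ) ) == 19
stmt 4: x := 3 - 1  -- replace 0 occurrence(s) of x with (3 - 1)
  => ( 3 - ( z + 7 ) ) == 19
stmt 3: z := y * x  -- replace 1 occurrence(s) of z with (y * x)
  => ( 3 - ( ( y * x ) + 7 ) ) == 19
stmt 2: x := z - 1  -- replace 1 occurrence(s) of x with (z - 1)
  => ( 3 - ( ( y * ( z - 1 ) ) + 7 ) ) == 19
stmt 1: x := z - 2  -- replace 0 occurrence(s) of x with (z - 2)
  => ( 3 - ( ( y * ( z - 1 ) ) + 7 ) ) == 19

Answer: ( 3 - ( ( y * ( z - 1 ) ) + 7 ) ) == 19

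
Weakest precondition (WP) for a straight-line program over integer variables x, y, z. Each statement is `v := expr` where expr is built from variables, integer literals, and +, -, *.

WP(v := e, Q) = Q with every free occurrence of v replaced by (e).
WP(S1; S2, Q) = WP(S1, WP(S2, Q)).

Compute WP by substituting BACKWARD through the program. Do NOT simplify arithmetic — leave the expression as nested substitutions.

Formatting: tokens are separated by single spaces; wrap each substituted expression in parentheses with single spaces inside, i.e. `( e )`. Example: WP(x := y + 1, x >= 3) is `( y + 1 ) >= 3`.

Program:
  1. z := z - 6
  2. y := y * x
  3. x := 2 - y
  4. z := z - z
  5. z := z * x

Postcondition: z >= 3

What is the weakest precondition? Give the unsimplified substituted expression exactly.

post: z >= 3
stmt 5: z := z * x  -- replace 1 occurrence(s) of z with (z * x)
  => ( z * x ) >= 3
stmt 4: z := z - z  -- replace 1 occurrence(s) of z with (z - z)
  => ( ( z - z ) * x ) >= 3
stmt 3: x := 2 - y  -- replace 1 occurrence(s) of x with (2 - y)
  => ( ( z - z ) * ( 2 - y ) ) >= 3
stmt 2: y := y * x  -- replace 1 occurrence(s) of y with (y * x)
  => ( ( z - z ) * ( 2 - ( y * x ) ) ) >= 3
stmt 1: z := z - 6  -- replace 2 occurrence(s) of z with (z - 6)
  => ( ( ( z - 6 ) - ( z - 6 ) ) * ( 2 - ( y * x ) ) ) >= 3

Answer: ( ( ( z - 6 ) - ( z - 6 ) ) * ( 2 - ( y * x ) ) ) >= 3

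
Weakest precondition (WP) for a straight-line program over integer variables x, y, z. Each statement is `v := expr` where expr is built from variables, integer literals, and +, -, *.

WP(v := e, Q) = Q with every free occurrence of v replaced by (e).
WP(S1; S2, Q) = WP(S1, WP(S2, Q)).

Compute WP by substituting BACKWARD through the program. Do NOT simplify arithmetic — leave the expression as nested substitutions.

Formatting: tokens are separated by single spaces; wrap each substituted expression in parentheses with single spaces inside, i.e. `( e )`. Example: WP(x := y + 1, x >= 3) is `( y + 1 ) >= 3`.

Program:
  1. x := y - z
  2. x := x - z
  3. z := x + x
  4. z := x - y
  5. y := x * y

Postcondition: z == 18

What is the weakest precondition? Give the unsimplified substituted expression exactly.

post: z == 18
stmt 5: y := x * y  -- replace 0 occurrence(s) of y with (x * y)
  => z == 18
stmt 4: z := x - y  -- replace 1 occurrence(s) of z with (x - y)
  => ( x - y ) == 18
stmt 3: z := x + x  -- replace 0 occurrence(s) of z with (x + x)
  => ( x - y ) == 18
stmt 2: x := x - z  -- replace 1 occurrence(s) of x with (x - z)
  => ( ( x - z ) - y ) == 18
stmt 1: x := y - z  -- replace 1 occurrence(s) of x with (y - z)
  => ( ( ( y - z ) - z ) - y ) == 18

Answer: ( ( ( y - z ) - z ) - y ) == 18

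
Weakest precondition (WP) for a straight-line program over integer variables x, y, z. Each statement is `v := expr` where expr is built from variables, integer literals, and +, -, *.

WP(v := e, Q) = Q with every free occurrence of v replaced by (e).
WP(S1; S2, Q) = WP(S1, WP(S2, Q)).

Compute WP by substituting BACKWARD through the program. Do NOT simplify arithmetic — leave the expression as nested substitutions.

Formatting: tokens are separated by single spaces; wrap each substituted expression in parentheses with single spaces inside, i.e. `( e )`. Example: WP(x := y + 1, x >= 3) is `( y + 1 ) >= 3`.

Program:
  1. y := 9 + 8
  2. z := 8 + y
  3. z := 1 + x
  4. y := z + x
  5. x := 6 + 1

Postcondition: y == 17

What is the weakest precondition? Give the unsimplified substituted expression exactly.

post: y == 17
stmt 5: x := 6 + 1  -- replace 0 occurrence(s) of x with (6 + 1)
  => y == 17
stmt 4: y := z + x  -- replace 1 occurrence(s) of y with (z + x)
  => ( z + x ) == 17
stmt 3: z := 1 + x  -- replace 1 occurrence(s) of z with (1 + x)
  => ( ( 1 + x ) + x ) == 17
stmt 2: z := 8 + y  -- replace 0 occurrence(s) of z with (8 + y)
  => ( ( 1 + x ) + x ) == 17
stmt 1: y := 9 + 8  -- replace 0 occurrence(s) of y with (9 + 8)
  => ( ( 1 + x ) + x ) == 17

Answer: ( ( 1 + x ) + x ) == 17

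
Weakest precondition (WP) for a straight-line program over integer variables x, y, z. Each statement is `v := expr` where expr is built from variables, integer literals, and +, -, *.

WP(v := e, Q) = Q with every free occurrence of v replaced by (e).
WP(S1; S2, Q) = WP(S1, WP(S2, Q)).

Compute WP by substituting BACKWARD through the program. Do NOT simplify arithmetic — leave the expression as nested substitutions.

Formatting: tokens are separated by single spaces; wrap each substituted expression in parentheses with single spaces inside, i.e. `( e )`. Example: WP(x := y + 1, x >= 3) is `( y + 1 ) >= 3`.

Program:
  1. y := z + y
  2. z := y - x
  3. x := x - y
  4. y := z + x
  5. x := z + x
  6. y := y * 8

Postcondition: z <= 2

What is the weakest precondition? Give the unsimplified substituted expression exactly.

post: z <= 2
stmt 6: y := y * 8  -- replace 0 occurrence(s) of y with (y * 8)
  => z <= 2
stmt 5: x := z + x  -- replace 0 occurrence(s) of x with (z + x)
  => z <= 2
stmt 4: y := z + x  -- replace 0 occurrence(s) of y with (z + x)
  => z <= 2
stmt 3: x := x - y  -- replace 0 occurrence(s) of x with (x - y)
  => z <= 2
stmt 2: z := y - x  -- replace 1 occurrence(s) of z with (y - x)
  => ( y - x ) <= 2
stmt 1: y := z + y  -- replace 1 occurrence(s) of y with (z + y)
  => ( ( z + y ) - x ) <= 2

Answer: ( ( z + y ) - x ) <= 2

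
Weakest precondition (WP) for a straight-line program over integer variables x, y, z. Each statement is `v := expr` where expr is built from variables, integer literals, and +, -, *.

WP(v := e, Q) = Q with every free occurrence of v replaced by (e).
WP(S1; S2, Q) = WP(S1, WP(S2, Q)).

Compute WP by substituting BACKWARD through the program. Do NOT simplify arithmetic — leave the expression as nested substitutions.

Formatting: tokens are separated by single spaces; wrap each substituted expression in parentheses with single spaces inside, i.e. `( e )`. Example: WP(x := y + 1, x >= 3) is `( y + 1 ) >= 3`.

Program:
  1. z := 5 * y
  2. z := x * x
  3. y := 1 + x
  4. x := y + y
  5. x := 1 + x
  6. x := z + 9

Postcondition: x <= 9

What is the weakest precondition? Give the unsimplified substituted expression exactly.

Answer: ( ( x * x ) + 9 ) <= 9

Derivation:
post: x <= 9
stmt 6: x := z + 9  -- replace 1 occurrence(s) of x with (z + 9)
  => ( z + 9 ) <= 9
stmt 5: x := 1 + x  -- replace 0 occurrence(s) of x with (1 + x)
  => ( z + 9 ) <= 9
stmt 4: x := y + y  -- replace 0 occurrence(s) of x with (y + y)
  => ( z + 9 ) <= 9
stmt 3: y := 1 + x  -- replace 0 occurrence(s) of y with (1 + x)
  => ( z + 9 ) <= 9
stmt 2: z := x * x  -- replace 1 occurrence(s) of z with (x * x)
  => ( ( x * x ) + 9 ) <= 9
stmt 1: z := 5 * y  -- replace 0 occurrence(s) of z with (5 * y)
  => ( ( x * x ) + 9 ) <= 9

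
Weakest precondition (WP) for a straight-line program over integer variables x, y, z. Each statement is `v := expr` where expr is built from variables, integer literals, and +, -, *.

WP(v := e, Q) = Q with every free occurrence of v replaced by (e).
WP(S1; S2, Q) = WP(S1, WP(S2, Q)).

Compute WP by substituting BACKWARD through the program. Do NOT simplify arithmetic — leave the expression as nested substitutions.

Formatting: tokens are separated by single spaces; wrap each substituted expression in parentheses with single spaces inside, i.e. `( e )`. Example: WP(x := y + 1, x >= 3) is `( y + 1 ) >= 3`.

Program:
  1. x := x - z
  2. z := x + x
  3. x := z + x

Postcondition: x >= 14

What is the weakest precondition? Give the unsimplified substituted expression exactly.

Answer: ( ( ( x - z ) + ( x - z ) ) + ( x - z ) ) >= 14

Derivation:
post: x >= 14
stmt 3: x := z + x  -- replace 1 occurrence(s) of x with (z + x)
  => ( z + x ) >= 14
stmt 2: z := x + x  -- replace 1 occurrence(s) of z with (x + x)
  => ( ( x + x ) + x ) >= 14
stmt 1: x := x - z  -- replace 3 occurrence(s) of x with (x - z)
  => ( ( ( x - z ) + ( x - z ) ) + ( x - z ) ) >= 14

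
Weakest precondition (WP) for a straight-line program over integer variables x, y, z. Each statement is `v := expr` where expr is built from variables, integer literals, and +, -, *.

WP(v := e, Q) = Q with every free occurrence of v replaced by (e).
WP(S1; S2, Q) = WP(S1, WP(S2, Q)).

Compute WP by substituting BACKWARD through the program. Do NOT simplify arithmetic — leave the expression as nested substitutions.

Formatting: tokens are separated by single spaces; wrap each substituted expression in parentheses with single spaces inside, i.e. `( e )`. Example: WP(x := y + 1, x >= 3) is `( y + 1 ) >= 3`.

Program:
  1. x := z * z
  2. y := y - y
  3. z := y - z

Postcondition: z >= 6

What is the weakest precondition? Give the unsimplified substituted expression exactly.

post: z >= 6
stmt 3: z := y - z  -- replace 1 occurrence(s) of z with (y - z)
  => ( y - z ) >= 6
stmt 2: y := y - y  -- replace 1 occurrence(s) of y with (y - y)
  => ( ( y - y ) - z ) >= 6
stmt 1: x := z * z  -- replace 0 occurrence(s) of x with (z * z)
  => ( ( y - y ) - z ) >= 6

Answer: ( ( y - y ) - z ) >= 6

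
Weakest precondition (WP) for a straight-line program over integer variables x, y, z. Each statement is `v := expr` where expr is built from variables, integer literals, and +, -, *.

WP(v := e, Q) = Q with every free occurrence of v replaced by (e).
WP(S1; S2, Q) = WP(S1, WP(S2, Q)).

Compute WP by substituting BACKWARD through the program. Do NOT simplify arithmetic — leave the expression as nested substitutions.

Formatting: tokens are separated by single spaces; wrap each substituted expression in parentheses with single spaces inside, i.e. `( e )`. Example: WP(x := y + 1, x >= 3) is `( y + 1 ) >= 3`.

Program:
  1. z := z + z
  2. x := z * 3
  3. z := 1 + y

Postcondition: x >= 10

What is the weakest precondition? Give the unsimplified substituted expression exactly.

post: x >= 10
stmt 3: z := 1 + y  -- replace 0 occurrence(s) of z with (1 + y)
  => x >= 10
stmt 2: x := z * 3  -- replace 1 occurrence(s) of x with (z * 3)
  => ( z * 3 ) >= 10
stmt 1: z := z + z  -- replace 1 occurrence(s) of z with (z + z)
  => ( ( z + z ) * 3 ) >= 10

Answer: ( ( z + z ) * 3 ) >= 10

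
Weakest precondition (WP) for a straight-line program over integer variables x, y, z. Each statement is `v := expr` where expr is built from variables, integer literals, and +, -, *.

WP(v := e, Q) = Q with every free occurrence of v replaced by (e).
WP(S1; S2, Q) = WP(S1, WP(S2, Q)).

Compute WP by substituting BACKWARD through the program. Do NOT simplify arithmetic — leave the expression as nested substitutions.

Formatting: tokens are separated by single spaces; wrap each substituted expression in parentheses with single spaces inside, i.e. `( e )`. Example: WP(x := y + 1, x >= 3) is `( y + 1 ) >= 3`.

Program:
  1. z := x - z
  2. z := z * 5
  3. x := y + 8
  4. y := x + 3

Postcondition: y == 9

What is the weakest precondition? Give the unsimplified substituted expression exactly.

post: y == 9
stmt 4: y := x + 3  -- replace 1 occurrence(s) of y with (x + 3)
  => ( x + 3 ) == 9
stmt 3: x := y + 8  -- replace 1 occurrence(s) of x with (y + 8)
  => ( ( y + 8 ) + 3 ) == 9
stmt 2: z := z * 5  -- replace 0 occurrence(s) of z with (z * 5)
  => ( ( y + 8 ) + 3 ) == 9
stmt 1: z := x - z  -- replace 0 occurrence(s) of z with (x - z)
  => ( ( y + 8 ) + 3 ) == 9

Answer: ( ( y + 8 ) + 3 ) == 9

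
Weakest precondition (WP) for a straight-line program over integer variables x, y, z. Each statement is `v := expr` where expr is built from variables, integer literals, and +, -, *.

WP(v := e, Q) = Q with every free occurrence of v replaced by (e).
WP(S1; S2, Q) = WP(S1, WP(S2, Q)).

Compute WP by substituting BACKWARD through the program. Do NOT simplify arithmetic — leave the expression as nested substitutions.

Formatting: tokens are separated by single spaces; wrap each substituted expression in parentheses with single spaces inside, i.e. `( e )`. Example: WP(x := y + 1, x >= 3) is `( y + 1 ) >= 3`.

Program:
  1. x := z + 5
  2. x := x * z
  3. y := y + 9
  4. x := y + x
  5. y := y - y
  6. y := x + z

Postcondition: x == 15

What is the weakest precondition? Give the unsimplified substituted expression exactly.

post: x == 15
stmt 6: y := x + z  -- replace 0 occurrence(s) of y with (x + z)
  => x == 15
stmt 5: y := y - y  -- replace 0 occurrence(s) of y with (y - y)
  => x == 15
stmt 4: x := y + x  -- replace 1 occurrence(s) of x with (y + x)
  => ( y + x ) == 15
stmt 3: y := y + 9  -- replace 1 occurrence(s) of y with (y + 9)
  => ( ( y + 9 ) + x ) == 15
stmt 2: x := x * z  -- replace 1 occurrence(s) of x with (x * z)
  => ( ( y + 9 ) + ( x * z ) ) == 15
stmt 1: x := z + 5  -- replace 1 occurrence(s) of x with (z + 5)
  => ( ( y + 9 ) + ( ( z + 5 ) * z ) ) == 15

Answer: ( ( y + 9 ) + ( ( z + 5 ) * z ) ) == 15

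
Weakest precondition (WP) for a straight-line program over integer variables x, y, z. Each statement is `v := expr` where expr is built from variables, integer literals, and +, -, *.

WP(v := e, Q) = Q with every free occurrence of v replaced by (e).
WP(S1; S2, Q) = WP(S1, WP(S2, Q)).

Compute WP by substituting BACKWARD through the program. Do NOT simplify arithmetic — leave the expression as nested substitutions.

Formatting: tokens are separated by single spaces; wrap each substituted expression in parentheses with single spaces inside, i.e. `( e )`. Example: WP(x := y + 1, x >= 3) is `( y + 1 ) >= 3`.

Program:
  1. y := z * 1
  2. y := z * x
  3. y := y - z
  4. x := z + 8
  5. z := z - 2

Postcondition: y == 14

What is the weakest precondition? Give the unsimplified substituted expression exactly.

Answer: ( ( z * x ) - z ) == 14

Derivation:
post: y == 14
stmt 5: z := z - 2  -- replace 0 occurrence(s) of z with (z - 2)
  => y == 14
stmt 4: x := z + 8  -- replace 0 occurrence(s) of x with (z + 8)
  => y == 14
stmt 3: y := y - z  -- replace 1 occurrence(s) of y with (y - z)
  => ( y - z ) == 14
stmt 2: y := z * x  -- replace 1 occurrence(s) of y with (z * x)
  => ( ( z * x ) - z ) == 14
stmt 1: y := z * 1  -- replace 0 occurrence(s) of y with (z * 1)
  => ( ( z * x ) - z ) == 14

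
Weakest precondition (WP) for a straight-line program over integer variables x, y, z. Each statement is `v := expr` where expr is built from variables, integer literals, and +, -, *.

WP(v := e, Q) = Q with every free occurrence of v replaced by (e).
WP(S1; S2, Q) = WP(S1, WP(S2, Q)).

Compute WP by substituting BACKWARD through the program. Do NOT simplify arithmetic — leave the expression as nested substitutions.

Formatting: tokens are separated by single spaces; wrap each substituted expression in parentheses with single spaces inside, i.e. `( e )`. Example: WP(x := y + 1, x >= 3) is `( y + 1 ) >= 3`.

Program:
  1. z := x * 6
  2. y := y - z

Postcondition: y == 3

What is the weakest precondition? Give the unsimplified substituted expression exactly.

Answer: ( y - ( x * 6 ) ) == 3

Derivation:
post: y == 3
stmt 2: y := y - z  -- replace 1 occurrence(s) of y with (y - z)
  => ( y - z ) == 3
stmt 1: z := x * 6  -- replace 1 occurrence(s) of z with (x * 6)
  => ( y - ( x * 6 ) ) == 3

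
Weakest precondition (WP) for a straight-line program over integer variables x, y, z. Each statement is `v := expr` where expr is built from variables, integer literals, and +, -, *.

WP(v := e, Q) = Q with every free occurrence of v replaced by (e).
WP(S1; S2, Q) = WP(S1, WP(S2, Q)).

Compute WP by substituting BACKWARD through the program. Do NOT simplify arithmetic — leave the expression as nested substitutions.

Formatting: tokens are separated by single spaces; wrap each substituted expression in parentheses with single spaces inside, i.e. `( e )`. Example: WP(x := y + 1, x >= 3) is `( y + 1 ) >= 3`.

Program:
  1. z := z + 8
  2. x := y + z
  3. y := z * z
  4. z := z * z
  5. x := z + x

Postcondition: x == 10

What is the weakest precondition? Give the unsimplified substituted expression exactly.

Answer: ( ( ( z + 8 ) * ( z + 8 ) ) + ( y + ( z + 8 ) ) ) == 10

Derivation:
post: x == 10
stmt 5: x := z + x  -- replace 1 occurrence(s) of x with (z + x)
  => ( z + x ) == 10
stmt 4: z := z * z  -- replace 1 occurrence(s) of z with (z * z)
  => ( ( z * z ) + x ) == 10
stmt 3: y := z * z  -- replace 0 occurrence(s) of y with (z * z)
  => ( ( z * z ) + x ) == 10
stmt 2: x := y + z  -- replace 1 occurrence(s) of x with (y + z)
  => ( ( z * z ) + ( y + z ) ) == 10
stmt 1: z := z + 8  -- replace 3 occurrence(s) of z with (z + 8)
  => ( ( ( z + 8 ) * ( z + 8 ) ) + ( y + ( z + 8 ) ) ) == 10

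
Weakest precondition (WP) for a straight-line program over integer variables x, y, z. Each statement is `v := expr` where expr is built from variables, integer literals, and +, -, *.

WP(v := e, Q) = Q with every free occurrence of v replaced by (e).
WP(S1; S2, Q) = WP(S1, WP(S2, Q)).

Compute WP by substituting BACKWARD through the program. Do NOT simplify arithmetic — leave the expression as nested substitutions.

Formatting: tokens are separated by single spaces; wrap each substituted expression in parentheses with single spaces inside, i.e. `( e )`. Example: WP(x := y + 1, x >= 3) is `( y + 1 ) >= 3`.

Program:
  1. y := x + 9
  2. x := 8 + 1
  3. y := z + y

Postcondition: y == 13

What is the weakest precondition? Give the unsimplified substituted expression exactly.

post: y == 13
stmt 3: y := z + y  -- replace 1 occurrence(s) of y with (z + y)
  => ( z + y ) == 13
stmt 2: x := 8 + 1  -- replace 0 occurrence(s) of x with (8 + 1)
  => ( z + y ) == 13
stmt 1: y := x + 9  -- replace 1 occurrence(s) of y with (x + 9)
  => ( z + ( x + 9 ) ) == 13

Answer: ( z + ( x + 9 ) ) == 13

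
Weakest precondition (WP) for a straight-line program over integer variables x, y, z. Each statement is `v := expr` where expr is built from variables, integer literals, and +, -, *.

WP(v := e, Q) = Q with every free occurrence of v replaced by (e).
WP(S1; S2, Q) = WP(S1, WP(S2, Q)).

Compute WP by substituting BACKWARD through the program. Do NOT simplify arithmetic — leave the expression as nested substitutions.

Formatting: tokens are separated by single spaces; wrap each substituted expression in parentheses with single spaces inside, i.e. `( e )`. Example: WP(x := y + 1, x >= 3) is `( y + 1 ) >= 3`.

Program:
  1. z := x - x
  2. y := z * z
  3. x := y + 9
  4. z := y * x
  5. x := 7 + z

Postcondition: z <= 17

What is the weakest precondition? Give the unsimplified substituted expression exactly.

post: z <= 17
stmt 5: x := 7 + z  -- replace 0 occurrence(s) of x with (7 + z)
  => z <= 17
stmt 4: z := y * x  -- replace 1 occurrence(s) of z with (y * x)
  => ( y * x ) <= 17
stmt 3: x := y + 9  -- replace 1 occurrence(s) of x with (y + 9)
  => ( y * ( y + 9 ) ) <= 17
stmt 2: y := z * z  -- replace 2 occurrence(s) of y with (z * z)
  => ( ( z * z ) * ( ( z * z ) + 9 ) ) <= 17
stmt 1: z := x - x  -- replace 4 occurrence(s) of z with (x - x)
  => ( ( ( x - x ) * ( x - x ) ) * ( ( ( x - x ) * ( x - x ) ) + 9 ) ) <= 17

Answer: ( ( ( x - x ) * ( x - x ) ) * ( ( ( x - x ) * ( x - x ) ) + 9 ) ) <= 17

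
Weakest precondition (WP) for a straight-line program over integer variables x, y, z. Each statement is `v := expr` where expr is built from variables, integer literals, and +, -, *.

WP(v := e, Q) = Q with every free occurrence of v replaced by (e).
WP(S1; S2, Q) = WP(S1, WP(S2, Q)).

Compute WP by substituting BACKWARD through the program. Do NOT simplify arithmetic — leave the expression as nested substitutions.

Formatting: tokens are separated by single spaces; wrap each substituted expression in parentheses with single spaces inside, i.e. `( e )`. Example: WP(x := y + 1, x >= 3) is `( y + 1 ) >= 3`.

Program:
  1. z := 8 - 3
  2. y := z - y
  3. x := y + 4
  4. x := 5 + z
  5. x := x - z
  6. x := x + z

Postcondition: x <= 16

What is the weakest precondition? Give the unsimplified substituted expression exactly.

post: x <= 16
stmt 6: x := x + z  -- replace 1 occurrence(s) of x with (x + z)
  => ( x + z ) <= 16
stmt 5: x := x - z  -- replace 1 occurrence(s) of x with (x - z)
  => ( ( x - z ) + z ) <= 16
stmt 4: x := 5 + z  -- replace 1 occurrence(s) of x with (5 + z)
  => ( ( ( 5 + z ) - z ) + z ) <= 16
stmt 3: x := y + 4  -- replace 0 occurrence(s) of x with (y + 4)
  => ( ( ( 5 + z ) - z ) + z ) <= 16
stmt 2: y := z - y  -- replace 0 occurrence(s) of y with (z - y)
  => ( ( ( 5 + z ) - z ) + z ) <= 16
stmt 1: z := 8 - 3  -- replace 3 occurrence(s) of z with (8 - 3)
  => ( ( ( 5 + ( 8 - 3 ) ) - ( 8 - 3 ) ) + ( 8 - 3 ) ) <= 16

Answer: ( ( ( 5 + ( 8 - 3 ) ) - ( 8 - 3 ) ) + ( 8 - 3 ) ) <= 16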